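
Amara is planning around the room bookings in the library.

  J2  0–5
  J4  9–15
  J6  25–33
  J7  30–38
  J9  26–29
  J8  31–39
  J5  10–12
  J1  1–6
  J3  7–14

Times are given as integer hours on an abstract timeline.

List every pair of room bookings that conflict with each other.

J1 & J2, J3 & J4, J3 & J5, J4 & J5, J6 & J7, J6 & J8, J6 & J9, J7 & J8

Sorted by start: J2, J1, J3, J4, J5, J6, J9, J7, J8.
J1 starts before J2 ends → J2 and J1 overlap.
J3 starts after J2 ends, so J2 has no further overlaps.
J3 starts after J1 ends, so J1 has no further overlaps.
J4 starts before J3 ends → J3 and J4 overlap.
J5 starts before J3 ends → J3 and J5 overlap.
J6 starts after J3 ends, so J3 has no further overlaps.
J5 starts before J4 ends → J4 and J5 overlap.
J6 starts after J4 ends, so J4 has no further overlaps.
J6 starts after J5 ends, so J5 has no further overlaps.
J9 starts before J6 ends → J6 and J9 overlap.
J7 starts before J6 ends → J6 and J7 overlap.
J8 starts before J6 ends → J6 and J8 overlap.
J7 starts after J9 ends, so J9 has no further overlaps.
J8 starts before J7 ends → J7 and J8 overlap.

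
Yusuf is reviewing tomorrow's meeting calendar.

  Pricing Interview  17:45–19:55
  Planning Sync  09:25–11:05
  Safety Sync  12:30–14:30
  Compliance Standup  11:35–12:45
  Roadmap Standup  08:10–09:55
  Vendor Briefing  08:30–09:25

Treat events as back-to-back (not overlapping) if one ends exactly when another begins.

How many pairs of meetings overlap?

3

Check each pair: they overlap iff neither finishes before the other starts.
Sorted by start: Roadmap Standup, Vendor Briefing, Planning Sync, Compliance Standup, Safety Sync, Pricing Interview.
Vendor Briefing starts before Roadmap Standup ends → Roadmap Standup and Vendor Briefing overlap.
Planning Sync starts before Roadmap Standup ends → Roadmap Standup and Planning Sync overlap.
Compliance Standup starts after Roadmap Standup ends — done with Roadmap Standup.
Planning Sync starts exactly when Vendor Briefing ends (back-to-back, no overlap) — done with Vendor Briefing.
Compliance Standup starts after Planning Sync ends — done with Planning Sync.
Safety Sync starts before Compliance Standup ends → Compliance Standup and Safety Sync overlap.
Pricing Interview starts after Compliance Standup ends.
Pricing Interview starts after Safety Sync ends.
Overlapping pairs: Compliance Standup & Safety Sync, Planning Sync & Roadmap Standup, Roadmap Standup & Vendor Briefing — 3 in total.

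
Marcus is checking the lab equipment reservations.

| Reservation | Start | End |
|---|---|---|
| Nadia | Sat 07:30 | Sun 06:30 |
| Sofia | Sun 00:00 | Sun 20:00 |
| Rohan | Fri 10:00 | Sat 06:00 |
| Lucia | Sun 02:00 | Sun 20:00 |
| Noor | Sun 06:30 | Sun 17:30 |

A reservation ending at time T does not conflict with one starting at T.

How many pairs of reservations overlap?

Sorted by start: Rohan, Nadia, Sofia, Lucia, Noor.
Nadia starts after Rohan ends, so Rohan has no further overlaps.
Sofia starts before Nadia ends → Nadia and Sofia overlap.
Lucia starts before Nadia ends → Nadia and Lucia overlap.
Noor starts exactly when Nadia ends (back-to-back, no overlap).
Lucia starts before Sofia ends → Sofia and Lucia overlap.
Noor starts before Sofia ends → Sofia and Noor overlap.
Noor starts before Lucia ends → Lucia and Noor overlap.
Overlapping pairs: Lucia & Nadia, Lucia & Noor, Lucia & Sofia, Nadia & Sofia, Noor & Sofia — 5 in total.

5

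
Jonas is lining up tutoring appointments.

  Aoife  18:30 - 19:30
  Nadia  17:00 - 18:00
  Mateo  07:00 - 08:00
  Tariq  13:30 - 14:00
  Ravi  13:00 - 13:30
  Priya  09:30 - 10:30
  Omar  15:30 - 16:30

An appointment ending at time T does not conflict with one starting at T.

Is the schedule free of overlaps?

Yes

Sorted by start: Mateo, Priya, Ravi, Tariq, Omar, Nadia, Aoife.
Priya starts after Mateo ends, so nothing later overlaps Mateo either.
Ravi starts after Priya ends, so nothing later overlaps Priya either.
Tariq starts exactly when Ravi ends (back-to-back, no overlap), so nothing later overlaps Ravi either.
Omar starts after Tariq ends, so nothing later overlaps Tariq either.
Nadia starts after Omar ends, so nothing later overlaps Omar either.
Aoife starts after Nadia ends.
Every pair is clear; the schedule has no overlaps.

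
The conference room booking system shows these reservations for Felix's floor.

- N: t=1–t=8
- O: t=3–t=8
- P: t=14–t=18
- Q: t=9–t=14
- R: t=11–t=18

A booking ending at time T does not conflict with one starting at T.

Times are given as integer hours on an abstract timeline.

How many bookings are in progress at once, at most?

Sort all start/end points and keep a running count:
t=1 start N → 1
t=3 start O → 2
t=8 end N → 1
t=8 end O → 0
t=9 start Q → 1
t=11 start R → 2
t=14 end Q → 1
t=14 start P → 2
t=18 end P → 1
t=18 end R → 0
Peak is 2, at t=3 (N, O).

2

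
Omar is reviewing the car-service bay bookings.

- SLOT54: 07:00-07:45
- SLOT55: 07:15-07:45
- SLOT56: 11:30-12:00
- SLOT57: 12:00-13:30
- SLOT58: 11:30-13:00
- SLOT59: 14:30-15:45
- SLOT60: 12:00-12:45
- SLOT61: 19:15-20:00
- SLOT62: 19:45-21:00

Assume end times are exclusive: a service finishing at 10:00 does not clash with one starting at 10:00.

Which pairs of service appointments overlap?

SLOT54 & SLOT55, SLOT56 & SLOT58, SLOT57 & SLOT58, SLOT57 & SLOT60, SLOT58 & SLOT60, SLOT61 & SLOT62

Sorted by start: SLOT54, SLOT55, SLOT56, SLOT58, SLOT57, SLOT60, SLOT59, SLOT61, SLOT62.
SLOT55 starts before SLOT54 ends → SLOT54 and SLOT55 overlap.
SLOT56 starts after SLOT54 ends — done with SLOT54.
SLOT56 starts after SLOT55 ends — done with SLOT55.
SLOT58 starts before SLOT56 ends → SLOT56 and SLOT58 overlap.
SLOT57 starts exactly when SLOT56 ends (back-to-back, no overlap) — done with SLOT56.
SLOT57 starts before SLOT58 ends → SLOT58 and SLOT57 overlap.
SLOT60 starts before SLOT58 ends → SLOT58 and SLOT60 overlap.
SLOT59 starts after SLOT58 ends — done with SLOT58.
SLOT60 starts before SLOT57 ends → SLOT57 and SLOT60 overlap.
SLOT59 starts after SLOT57 ends — done with SLOT57.
SLOT59 starts after SLOT60 ends — done with SLOT60.
SLOT61 starts after SLOT59 ends — done with SLOT59.
SLOT62 starts before SLOT61 ends → SLOT61 and SLOT62 overlap.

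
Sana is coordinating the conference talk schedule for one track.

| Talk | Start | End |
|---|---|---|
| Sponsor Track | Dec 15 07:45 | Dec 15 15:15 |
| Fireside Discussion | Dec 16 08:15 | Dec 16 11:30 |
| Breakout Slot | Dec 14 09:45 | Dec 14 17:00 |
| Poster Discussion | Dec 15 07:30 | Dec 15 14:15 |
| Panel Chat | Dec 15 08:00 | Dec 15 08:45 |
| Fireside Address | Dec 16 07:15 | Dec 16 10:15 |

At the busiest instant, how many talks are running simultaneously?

Sweep the timeline, counting +1 at each start and −1 at each end (ends before starts at a tie):
Dec 14 09:45 start Breakout Slot → 1
Dec 14 17:00 end Breakout Slot → 0
Dec 15 07:30 start Poster Discussion → 1
Dec 15 07:45 start Sponsor Track → 2
Dec 15 08:00 start Panel Chat → 3
Dec 15 08:45 end Panel Chat → 2
Dec 15 14:15 end Poster Discussion → 1
Dec 15 15:15 end Sponsor Track → 0
Dec 16 07:15 start Fireside Address → 1
Dec 16 08:15 start Fireside Discussion → 2
Dec 16 10:15 end Fireside Address → 1
Dec 16 11:30 end Fireside Discussion → 0
Peak is 3, at Dec 15 08:00 (Panel Chat, Poster Discussion, Sponsor Track).

3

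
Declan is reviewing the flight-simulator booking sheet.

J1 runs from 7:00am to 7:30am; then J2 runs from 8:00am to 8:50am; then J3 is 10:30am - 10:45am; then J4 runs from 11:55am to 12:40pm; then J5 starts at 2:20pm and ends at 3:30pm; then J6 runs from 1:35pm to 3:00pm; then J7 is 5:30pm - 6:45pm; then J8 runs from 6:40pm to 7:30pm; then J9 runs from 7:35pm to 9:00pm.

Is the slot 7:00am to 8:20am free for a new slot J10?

J1: starts 7:00am before J10 ends 8:20am, and ends 7:30am after J10 starts 7:00am → overlap.
J2: starts 8:00am before J10 ends 8:20am, and ends 8:50am after J10 starts 7:00am → overlap.
J3: starts 10:30am at or after J10 ends 8:20am → clear.
J4: starts 11:55am at or after J10 ends 8:20am → clear.
J6: starts 1:35pm at or after J10 ends 8:20am → clear.
J5: starts 2:20pm at or after J10 ends 8:20am → clear.
J7: starts 5:30pm at or after J10 ends 8:20am → clear.
J8: starts 6:40pm at or after J10 ends 8:20am → clear.
J9: starts 7:35pm at or after J10 ends 8:20am → clear.
J10 overlaps J1, J2.

No — it overlaps J1, J2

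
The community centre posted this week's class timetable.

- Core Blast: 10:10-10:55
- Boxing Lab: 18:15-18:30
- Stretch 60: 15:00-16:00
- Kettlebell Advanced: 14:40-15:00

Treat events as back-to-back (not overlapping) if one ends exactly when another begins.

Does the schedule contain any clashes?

Sorted by start: Core Blast, Kettlebell Advanced, Stretch 60, Boxing Lab.
Kettlebell Advanced starts after Core Blast ends; Core Blast is clear from here.
Stretch 60 starts exactly when Kettlebell Advanced ends (back-to-back, no overlap); Kettlebell Advanced is clear from here.
Boxing Lab starts after Stretch 60 ends.
Every pair is clear; the schedule has no overlaps.

No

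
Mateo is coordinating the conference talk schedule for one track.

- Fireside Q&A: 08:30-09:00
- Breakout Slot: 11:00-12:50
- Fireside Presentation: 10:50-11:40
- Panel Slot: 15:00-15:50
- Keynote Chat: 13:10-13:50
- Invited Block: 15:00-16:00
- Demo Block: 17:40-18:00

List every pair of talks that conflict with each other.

Sorted by start: Fireside Q&A, Fireside Presentation, Breakout Slot, Keynote Chat, Panel Slot, Invited Block, Demo Block.
Fireside Presentation starts after Fireside Q&A ends, so nothing later overlaps Fireside Q&A either.
Breakout Slot starts before Fireside Presentation ends → Fireside Presentation and Breakout Slot overlap.
Keynote Chat starts after Fireside Presentation ends, so nothing later overlaps Fireside Presentation either.
Keynote Chat starts after Breakout Slot ends, so nothing later overlaps Breakout Slot either.
Panel Slot starts after Keynote Chat ends, so nothing later overlaps Keynote Chat either.
Invited Block starts before Panel Slot ends → Panel Slot and Invited Block overlap.
Demo Block starts after Panel Slot ends.
Demo Block starts after Invited Block ends.

Breakout Slot & Fireside Presentation, Invited Block & Panel Slot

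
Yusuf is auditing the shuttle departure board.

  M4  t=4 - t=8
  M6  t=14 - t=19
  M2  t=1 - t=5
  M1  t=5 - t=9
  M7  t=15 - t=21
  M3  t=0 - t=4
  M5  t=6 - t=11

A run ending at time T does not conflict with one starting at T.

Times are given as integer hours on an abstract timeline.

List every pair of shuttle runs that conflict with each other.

Sorted by start: M3, M2, M4, M1, M5, M6, M7.
M2 starts before M3 ends → M3 and M2 overlap.
M4 starts exactly when M3 ends (back-to-back, no overlap), so nothing later overlaps M3 either.
M4 starts before M2 ends → M2 and M4 overlap.
M1 starts exactly when M2 ends (back-to-back, no overlap), so nothing later overlaps M2 either.
M1 starts before M4 ends → M4 and M1 overlap.
M5 starts before M4 ends → M4 and M5 overlap.
M6 starts after M4 ends, so nothing later overlaps M4 either.
M5 starts before M1 ends → M1 and M5 overlap.
M6 starts after M1 ends, so nothing later overlaps M1 either.
M6 starts after M5 ends, so nothing later overlaps M5 either.
M7 starts before M6 ends → M6 and M7 overlap.

M1 & M4, M1 & M5, M2 & M3, M2 & M4, M4 & M5, M6 & M7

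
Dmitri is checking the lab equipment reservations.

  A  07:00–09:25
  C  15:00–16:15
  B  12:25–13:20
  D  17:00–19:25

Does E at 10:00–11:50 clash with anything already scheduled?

A: ends 09:25 at or before E starts 10:00 → clear.
B: starts 12:25 at or after E ends 11:50 → clear.
C: starts 15:00 at or after E ends 11:50 → clear.
D: starts 17:00 at or after E ends 11:50 → clear.

No — it doesn't clash with anything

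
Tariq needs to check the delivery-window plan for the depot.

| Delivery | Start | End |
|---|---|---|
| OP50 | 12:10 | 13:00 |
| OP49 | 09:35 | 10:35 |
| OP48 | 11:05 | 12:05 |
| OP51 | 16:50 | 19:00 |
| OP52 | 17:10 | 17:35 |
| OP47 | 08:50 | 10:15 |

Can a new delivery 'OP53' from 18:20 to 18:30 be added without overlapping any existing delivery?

OP47: ends 10:15 at or before OP53 starts 18:20 → clear.
OP49: ends 10:35 at or before OP53 starts 18:20 → clear.
OP48: ends 12:05 at or before OP53 starts 18:20 → clear.
OP50: ends 13:00 at or before OP53 starts 18:20 → clear.
OP51: starts 16:50 before OP53 ends 18:30, and ends 19:00 after OP53 starts 18:20 → overlap.
OP52: ends 17:35 at or before OP53 starts 18:20 → clear.
OP53 overlaps OP51.

No — it overlaps OP51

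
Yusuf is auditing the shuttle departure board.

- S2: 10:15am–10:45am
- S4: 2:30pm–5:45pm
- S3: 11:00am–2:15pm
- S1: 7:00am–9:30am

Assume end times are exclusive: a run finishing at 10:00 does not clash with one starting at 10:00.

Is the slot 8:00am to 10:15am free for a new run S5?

No — it overlaps S1

S1: starts 7:00am before S5 ends 10:15am, and ends 9:30am after S5 starts 8:00am → overlap.
S2: starts 10:15am at or after S5 ends 10:15am → clear.
S3: starts 11:00am at or after S5 ends 10:15am → clear.
S4: starts 2:30pm at or after S5 ends 10:15am → clear.
S5 overlaps S1.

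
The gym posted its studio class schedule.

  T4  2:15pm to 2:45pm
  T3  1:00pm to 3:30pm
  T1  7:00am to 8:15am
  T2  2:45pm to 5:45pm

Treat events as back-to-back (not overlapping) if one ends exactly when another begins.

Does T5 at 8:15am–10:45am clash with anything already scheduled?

T1: ends 8:15am at or before T5 starts 8:15am → clear.
T3: starts 1:00pm at or after T5 ends 10:45am → clear.
T4: starts 2:15pm at or after T5 ends 10:45am → clear.
T2: starts 2:45pm at or after T5 ends 10:45am → clear.

No — it doesn't clash with anything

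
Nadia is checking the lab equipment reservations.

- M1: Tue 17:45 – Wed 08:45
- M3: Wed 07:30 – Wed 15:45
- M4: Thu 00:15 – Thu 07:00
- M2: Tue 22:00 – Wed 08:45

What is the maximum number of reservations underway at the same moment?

Sweep the timeline, counting +1 at each start and −1 at each end (ends before starts at a tie):
Tue 17:45 start M1 → 1
Tue 22:00 start M2 → 2
Wed 07:30 start M3 → 3
Wed 08:45 end M1 → 2
Wed 08:45 end M2 → 1
Wed 15:45 end M3 → 0
Thu 00:15 start M4 → 1
Thu 07:00 end M4 → 0
Peak is 3, at Wed 07:30 (M1, M2, M3).

3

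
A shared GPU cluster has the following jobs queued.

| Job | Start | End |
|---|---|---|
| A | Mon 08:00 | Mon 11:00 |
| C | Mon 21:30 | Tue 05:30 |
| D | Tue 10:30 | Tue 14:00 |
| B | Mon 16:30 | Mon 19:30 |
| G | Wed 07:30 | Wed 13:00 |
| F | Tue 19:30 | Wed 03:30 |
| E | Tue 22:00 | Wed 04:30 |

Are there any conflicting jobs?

Sorted by start: A, B, C, D, F, E, G.
B starts after A ends — done with A.
C starts after B ends — done with B.
D starts after C ends — done with C.
F starts after D ends — done with D.
E starts before F ends → F and E overlap.
That's a conflict, so the schedule is not conflict-free.

Yes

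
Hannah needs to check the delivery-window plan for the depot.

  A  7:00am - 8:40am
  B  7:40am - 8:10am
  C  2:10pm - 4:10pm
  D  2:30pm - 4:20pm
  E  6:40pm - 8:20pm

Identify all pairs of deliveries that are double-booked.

Sorted by start: A, B, C, D, E.
B starts before A ends → A and B overlap.
C starts after A ends — done with A.
C starts after B ends — done with B.
D starts before C ends → C and D overlap.
E starts after C ends.
E starts after D ends.

A & B, C & D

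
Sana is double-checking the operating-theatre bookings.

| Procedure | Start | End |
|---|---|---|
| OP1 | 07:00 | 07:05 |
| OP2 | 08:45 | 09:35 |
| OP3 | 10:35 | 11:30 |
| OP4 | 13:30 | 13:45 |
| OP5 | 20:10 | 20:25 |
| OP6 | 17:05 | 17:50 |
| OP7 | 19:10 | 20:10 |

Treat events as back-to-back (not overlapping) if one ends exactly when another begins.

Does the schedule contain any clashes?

No

Sorted by start: OP1, OP2, OP3, OP4, OP6, OP7, OP5.
OP2 starts after OP1 ends — done with OP1.
OP3 starts after OP2 ends — done with OP2.
OP4 starts after OP3 ends — done with OP3.
OP6 starts after OP4 ends — done with OP4.
OP7 starts after OP6 ends — done with OP6.
OP5 starts exactly when OP7 ends (back-to-back, no overlap).
Every pair is clear; the schedule has no overlaps.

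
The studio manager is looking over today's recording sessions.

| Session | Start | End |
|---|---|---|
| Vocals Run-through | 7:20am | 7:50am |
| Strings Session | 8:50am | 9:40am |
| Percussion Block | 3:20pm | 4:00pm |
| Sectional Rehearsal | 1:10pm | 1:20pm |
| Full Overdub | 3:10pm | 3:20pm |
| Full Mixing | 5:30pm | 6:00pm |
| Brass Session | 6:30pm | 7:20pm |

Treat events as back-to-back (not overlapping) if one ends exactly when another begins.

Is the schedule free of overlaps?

Yes

Sorted by start: Vocals Run-through, Strings Session, Sectional Rehearsal, Full Overdub, Percussion Block, Full Mixing, Brass Session.
Strings Session starts after Vocals Run-through ends — done with Vocals Run-through.
Sectional Rehearsal starts after Strings Session ends — done with Strings Session.
Full Overdub starts after Sectional Rehearsal ends — done with Sectional Rehearsal.
Percussion Block starts exactly when Full Overdub ends (back-to-back, no overlap) — done with Full Overdub.
Full Mixing starts after Percussion Block ends — done with Percussion Block.
Brass Session starts after Full Mixing ends.
Every pair is clear; the schedule has no overlaps.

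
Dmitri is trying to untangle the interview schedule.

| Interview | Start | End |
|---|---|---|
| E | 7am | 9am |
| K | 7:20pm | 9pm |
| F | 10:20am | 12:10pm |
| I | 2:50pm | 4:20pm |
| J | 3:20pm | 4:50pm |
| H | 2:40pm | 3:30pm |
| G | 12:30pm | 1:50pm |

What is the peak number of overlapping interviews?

Sort all start/end points and keep a running count:
7am start E → 1
9am end E → 0
10:20am start F → 1
12:10pm end F → 0
12:30pm start G → 1
1:50pm end G → 0
2:40pm start H → 1
2:50pm start I → 2
3:20pm start J → 3
3:30pm end H → 2
4:20pm end I → 1
4:50pm end J → 0
7:20pm start K → 1
9pm end K → 0
Peak is 3, at 3:20pm (H, I, J).

3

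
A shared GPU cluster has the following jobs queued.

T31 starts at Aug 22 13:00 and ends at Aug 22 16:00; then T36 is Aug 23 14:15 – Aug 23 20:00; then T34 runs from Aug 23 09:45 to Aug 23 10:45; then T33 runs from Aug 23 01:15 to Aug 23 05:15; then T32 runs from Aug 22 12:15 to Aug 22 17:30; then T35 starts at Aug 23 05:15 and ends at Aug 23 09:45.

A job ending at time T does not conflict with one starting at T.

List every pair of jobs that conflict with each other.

Check each pair: they overlap iff neither finishes before the other starts.
Sorted by start: T32, T31, T33, T35, T34, T36.
T31 starts before T32 ends → T32 and T31 overlap.
T33 starts after T32 ends; T32 is clear from here.
T33 starts after T31 ends; T31 is clear from here.
T35 starts exactly when T33 ends (back-to-back, no overlap); T33 is clear from here.
T34 starts exactly when T35 ends (back-to-back, no overlap); T35 is clear from here.
T36 starts after T34 ends.

T31 & T32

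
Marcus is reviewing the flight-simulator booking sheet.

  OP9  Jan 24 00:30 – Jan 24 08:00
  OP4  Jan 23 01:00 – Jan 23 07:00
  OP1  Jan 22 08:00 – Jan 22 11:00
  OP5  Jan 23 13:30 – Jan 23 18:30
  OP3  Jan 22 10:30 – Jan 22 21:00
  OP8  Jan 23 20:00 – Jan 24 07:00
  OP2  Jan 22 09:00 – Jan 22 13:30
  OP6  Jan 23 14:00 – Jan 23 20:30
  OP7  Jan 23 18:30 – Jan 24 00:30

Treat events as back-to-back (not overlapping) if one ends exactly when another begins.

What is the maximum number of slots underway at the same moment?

3

Sweep the timeline, counting +1 at each start and −1 at each end (ends before starts at a tie):
Jan 22 08:00 start OP1 → 1
Jan 22 09:00 start OP2 → 2
Jan 22 10:30 start OP3 → 3
Jan 22 11:00 end OP1 → 2
Jan 22 13:30 end OP2 → 1
Jan 22 21:00 end OP3 → 0
Jan 23 01:00 start OP4 → 1
Jan 23 07:00 end OP4 → 0
Jan 23 13:30 start OP5 → 1
Jan 23 14:00 start OP6 → 2
Jan 23 18:30 end OP5 → 1
Jan 23 18:30 start OP7 → 2
Jan 23 20:00 start OP8 → 3
Jan 23 20:30 end OP6 → 2
Jan 24 00:30 end OP7 → 1
Jan 24 00:30 start OP9 → 2
Jan 24 07:00 end OP8 → 1
Jan 24 08:00 end OP9 → 0
Peak is 3, at Jan 22 10:30 (OP1, OP2, OP3).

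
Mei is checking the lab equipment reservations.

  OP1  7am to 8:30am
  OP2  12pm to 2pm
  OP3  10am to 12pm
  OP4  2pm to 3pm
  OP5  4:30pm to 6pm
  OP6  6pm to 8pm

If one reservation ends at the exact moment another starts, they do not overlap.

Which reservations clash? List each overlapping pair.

none

Check each pair: they overlap iff neither finishes before the other starts.
Sorted by start: OP1, OP3, OP2, OP4, OP5, OP6.
OP3 starts after OP1 ends, so OP1 has no further overlaps.
OP2 starts exactly when OP3 ends (back-to-back, no overlap), so OP3 has no further overlaps.
OP4 starts exactly when OP2 ends (back-to-back, no overlap), so OP2 has no further overlaps.
OP5 starts after OP4 ends, so OP4 has no further overlaps.
OP6 starts exactly when OP5 ends (back-to-back, no overlap).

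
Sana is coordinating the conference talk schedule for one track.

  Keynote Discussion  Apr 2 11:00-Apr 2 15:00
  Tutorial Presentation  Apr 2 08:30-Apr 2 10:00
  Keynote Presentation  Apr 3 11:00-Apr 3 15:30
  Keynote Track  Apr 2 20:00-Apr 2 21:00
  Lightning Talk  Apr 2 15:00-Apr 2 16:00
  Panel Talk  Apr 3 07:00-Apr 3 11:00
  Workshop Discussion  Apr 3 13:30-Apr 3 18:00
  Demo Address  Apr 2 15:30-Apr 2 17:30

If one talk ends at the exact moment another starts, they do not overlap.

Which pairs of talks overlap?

Demo Address & Lightning Talk, Keynote Presentation & Workshop Discussion

Sorted by start: Tutorial Presentation, Keynote Discussion, Lightning Talk, Demo Address, Keynote Track, Panel Talk, Keynote Presentation, Workshop Discussion.
Keynote Discussion starts after Tutorial Presentation ends, so nothing later overlaps Tutorial Presentation either.
Lightning Talk starts exactly when Keynote Discussion ends (back-to-back, no overlap), so nothing later overlaps Keynote Discussion either.
Demo Address starts before Lightning Talk ends → Lightning Talk and Demo Address overlap.
Keynote Track starts after Lightning Talk ends, so nothing later overlaps Lightning Talk either.
Keynote Track starts after Demo Address ends, so nothing later overlaps Demo Address either.
Panel Talk starts after Keynote Track ends, so nothing later overlaps Keynote Track either.
Keynote Presentation starts exactly when Panel Talk ends (back-to-back, no overlap), so nothing later overlaps Panel Talk either.
Workshop Discussion starts before Keynote Presentation ends → Keynote Presentation and Workshop Discussion overlap.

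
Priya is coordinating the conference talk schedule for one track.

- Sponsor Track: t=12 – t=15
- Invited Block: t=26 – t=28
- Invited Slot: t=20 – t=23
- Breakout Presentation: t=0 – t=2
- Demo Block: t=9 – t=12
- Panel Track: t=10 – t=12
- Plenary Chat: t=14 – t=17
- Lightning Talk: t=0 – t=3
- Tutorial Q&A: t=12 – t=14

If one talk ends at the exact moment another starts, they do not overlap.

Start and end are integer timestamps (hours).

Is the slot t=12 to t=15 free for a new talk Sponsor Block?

No — it overlaps Plenary Chat, Sponsor Track, Tutorial Q&A

Breakout Presentation: ends t=2 at or before Sponsor Block starts t=12 → clear.
Lightning Talk: ends t=3 at or before Sponsor Block starts t=12 → clear.
Demo Block: ends t=12 at or before Sponsor Block starts t=12 → clear.
Panel Track: ends t=12 at or before Sponsor Block starts t=12 → clear.
Sponsor Track: starts t=12 before Sponsor Block ends t=15, and ends t=15 after Sponsor Block starts t=12 → overlap.
Tutorial Q&A: starts t=12 before Sponsor Block ends t=15, and ends t=14 after Sponsor Block starts t=12 → overlap.
Plenary Chat: starts t=14 before Sponsor Block ends t=15, and ends t=17 after Sponsor Block starts t=12 → overlap.
Invited Slot: starts t=20 at or after Sponsor Block ends t=15 → clear.
Invited Block: starts t=26 at or after Sponsor Block ends t=15 → clear.
Sponsor Block overlaps Sponsor Track, Plenary Chat, Tutorial Q&A.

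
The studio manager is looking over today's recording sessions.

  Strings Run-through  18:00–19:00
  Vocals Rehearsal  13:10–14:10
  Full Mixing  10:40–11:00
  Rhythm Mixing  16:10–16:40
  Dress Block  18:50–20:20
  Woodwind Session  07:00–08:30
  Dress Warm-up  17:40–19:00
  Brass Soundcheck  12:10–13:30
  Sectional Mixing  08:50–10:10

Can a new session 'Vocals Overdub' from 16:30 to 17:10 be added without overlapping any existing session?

Woodwind Session: ends 08:30 at or before Vocals Overdub starts 16:30 → clear.
Sectional Mixing: ends 10:10 at or before Vocals Overdub starts 16:30 → clear.
Full Mixing: ends 11:00 at or before Vocals Overdub starts 16:30 → clear.
Brass Soundcheck: ends 13:30 at or before Vocals Overdub starts 16:30 → clear.
Vocals Rehearsal: ends 14:10 at or before Vocals Overdub starts 16:30 → clear.
Rhythm Mixing: starts 16:10 before Vocals Overdub ends 17:10, and ends 16:40 after Vocals Overdub starts 16:30 → overlap.
Dress Warm-up: starts 17:40 at or after Vocals Overdub ends 17:10 → clear.
Strings Run-through: starts 18:00 at or after Vocals Overdub ends 17:10 → clear.
Dress Block: starts 18:50 at or after Vocals Overdub ends 17:10 → clear.
Vocals Overdub overlaps Rhythm Mixing.

No — it overlaps Rhythm Mixing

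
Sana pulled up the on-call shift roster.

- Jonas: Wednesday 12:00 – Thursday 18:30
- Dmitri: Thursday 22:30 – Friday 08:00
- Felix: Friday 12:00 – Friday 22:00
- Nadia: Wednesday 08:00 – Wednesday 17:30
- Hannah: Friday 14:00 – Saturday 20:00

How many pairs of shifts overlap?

2

Sorted by start: Nadia, Jonas, Dmitri, Felix, Hannah.
Jonas starts before Nadia ends → Nadia and Jonas overlap.
Dmitri starts after Nadia ends — done with Nadia.
Dmitri starts after Jonas ends — done with Jonas.
Felix starts after Dmitri ends — done with Dmitri.
Hannah starts before Felix ends → Felix and Hannah overlap.
Overlapping pairs: Felix & Hannah, Jonas & Nadia — 2 in total.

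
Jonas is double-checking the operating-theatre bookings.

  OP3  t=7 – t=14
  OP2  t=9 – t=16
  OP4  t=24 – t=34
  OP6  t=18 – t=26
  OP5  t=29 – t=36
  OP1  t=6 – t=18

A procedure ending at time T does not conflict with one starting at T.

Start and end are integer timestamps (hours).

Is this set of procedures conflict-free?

No

Sorted by start: OP1, OP3, OP2, OP6, OP4, OP5.
OP3 starts before OP1 ends → OP1 and OP3 overlap.
That's a conflict, so the schedule is not conflict-free.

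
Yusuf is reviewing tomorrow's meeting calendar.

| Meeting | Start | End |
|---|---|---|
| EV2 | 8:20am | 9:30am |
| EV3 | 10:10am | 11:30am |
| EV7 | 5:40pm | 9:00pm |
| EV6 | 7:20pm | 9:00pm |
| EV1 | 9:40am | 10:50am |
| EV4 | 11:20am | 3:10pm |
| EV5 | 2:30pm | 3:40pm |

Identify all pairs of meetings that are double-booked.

EV1 & EV3, EV3 & EV4, EV4 & EV5, EV6 & EV7

Sorted by start: EV2, EV1, EV3, EV4, EV5, EV7, EV6.
EV1 starts after EV2 ends; EV2 is clear from here.
EV3 starts before EV1 ends → EV1 and EV3 overlap.
EV4 starts after EV1 ends; EV1 is clear from here.
EV4 starts before EV3 ends → EV3 and EV4 overlap.
EV5 starts after EV3 ends; EV3 is clear from here.
EV5 starts before EV4 ends → EV4 and EV5 overlap.
EV7 starts after EV4 ends; EV4 is clear from here.
EV7 starts after EV5 ends; EV5 is clear from here.
EV6 starts before EV7 ends → EV7 and EV6 overlap.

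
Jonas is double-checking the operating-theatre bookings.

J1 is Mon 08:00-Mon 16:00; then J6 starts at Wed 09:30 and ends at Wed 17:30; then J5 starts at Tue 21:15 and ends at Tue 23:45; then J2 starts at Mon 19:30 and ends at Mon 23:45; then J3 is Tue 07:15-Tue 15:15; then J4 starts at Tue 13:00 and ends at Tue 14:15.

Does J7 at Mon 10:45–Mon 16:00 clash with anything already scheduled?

Yes — it overlaps J1

J1: starts Mon 08:00 before J7 ends Mon 16:00, and ends Mon 16:00 after J7 starts Mon 10:45 → overlap.
J2: starts Mon 19:30 at or after J7 ends Mon 16:00 → clear.
J3: starts Tue 07:15 at or after J7 ends Mon 16:00 → clear.
J4: starts Tue 13:00 at or after J7 ends Mon 16:00 → clear.
J5: starts Tue 21:15 at or after J7 ends Mon 16:00 → clear.
J6: starts Wed 09:30 at or after J7 ends Mon 16:00 → clear.
J7 overlaps J1.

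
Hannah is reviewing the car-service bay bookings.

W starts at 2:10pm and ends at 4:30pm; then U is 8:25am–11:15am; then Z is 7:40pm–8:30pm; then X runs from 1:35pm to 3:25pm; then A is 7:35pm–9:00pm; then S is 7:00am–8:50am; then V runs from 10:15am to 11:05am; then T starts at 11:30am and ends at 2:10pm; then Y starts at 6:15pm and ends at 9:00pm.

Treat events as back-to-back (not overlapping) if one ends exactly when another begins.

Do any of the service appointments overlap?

Check each pair: they overlap iff neither finishes before the other starts.
Sorted by start: S, U, V, T, X, W, Y, A, Z.
U starts before S ends → S and U overlap.
That's a conflict, so the schedule is not conflict-free.

Yes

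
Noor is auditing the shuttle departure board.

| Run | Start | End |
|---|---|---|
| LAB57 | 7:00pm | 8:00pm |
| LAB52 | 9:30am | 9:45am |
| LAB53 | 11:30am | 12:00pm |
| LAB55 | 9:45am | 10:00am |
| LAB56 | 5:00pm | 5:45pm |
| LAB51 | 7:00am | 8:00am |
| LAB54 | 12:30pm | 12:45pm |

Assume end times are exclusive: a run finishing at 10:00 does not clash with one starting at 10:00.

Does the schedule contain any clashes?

Sorted by start: LAB51, LAB52, LAB55, LAB53, LAB54, LAB56, LAB57.
LAB52 starts after LAB51 ends, so LAB51 has no further overlaps.
LAB55 starts exactly when LAB52 ends (back-to-back, no overlap), so LAB52 has no further overlaps.
LAB53 starts after LAB55 ends, so LAB55 has no further overlaps.
LAB54 starts after LAB53 ends, so LAB53 has no further overlaps.
LAB56 starts after LAB54 ends, so LAB54 has no further overlaps.
LAB57 starts after LAB56 ends.
Every pair is clear; the schedule has no overlaps.

No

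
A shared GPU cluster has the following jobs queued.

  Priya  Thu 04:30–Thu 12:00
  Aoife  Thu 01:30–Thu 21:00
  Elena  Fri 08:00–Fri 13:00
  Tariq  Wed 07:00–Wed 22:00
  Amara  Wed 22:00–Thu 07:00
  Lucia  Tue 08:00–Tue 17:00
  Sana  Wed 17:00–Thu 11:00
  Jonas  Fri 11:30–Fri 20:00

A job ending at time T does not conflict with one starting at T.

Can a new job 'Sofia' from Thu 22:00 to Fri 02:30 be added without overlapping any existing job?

Yes — the slot is free

Lucia: ends Tue 17:00 at or before Sofia starts Thu 22:00 → clear.
Tariq: ends Wed 22:00 at or before Sofia starts Thu 22:00 → clear.
Sana: ends Thu 11:00 at or before Sofia starts Thu 22:00 → clear.
Amara: ends Thu 07:00 at or before Sofia starts Thu 22:00 → clear.
Aoife: ends Thu 21:00 at or before Sofia starts Thu 22:00 → clear.
Priya: ends Thu 12:00 at or before Sofia starts Thu 22:00 → clear.
Elena: starts Fri 08:00 at or after Sofia ends Fri 02:30 → clear.
Jonas: starts Fri 11:30 at or after Sofia ends Fri 02:30 → clear.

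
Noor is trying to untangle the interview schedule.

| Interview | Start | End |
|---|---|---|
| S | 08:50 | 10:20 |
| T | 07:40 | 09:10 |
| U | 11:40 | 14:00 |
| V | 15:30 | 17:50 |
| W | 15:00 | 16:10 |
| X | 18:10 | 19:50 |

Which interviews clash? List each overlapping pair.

S & T, V & W

Sorted by start: T, S, U, W, V, X.
S starts before T ends → T and S overlap.
U starts after T ends — done with T.
U starts after S ends — done with S.
W starts after U ends — done with U.
V starts before W ends → W and V overlap.
X starts after W ends.
X starts after V ends.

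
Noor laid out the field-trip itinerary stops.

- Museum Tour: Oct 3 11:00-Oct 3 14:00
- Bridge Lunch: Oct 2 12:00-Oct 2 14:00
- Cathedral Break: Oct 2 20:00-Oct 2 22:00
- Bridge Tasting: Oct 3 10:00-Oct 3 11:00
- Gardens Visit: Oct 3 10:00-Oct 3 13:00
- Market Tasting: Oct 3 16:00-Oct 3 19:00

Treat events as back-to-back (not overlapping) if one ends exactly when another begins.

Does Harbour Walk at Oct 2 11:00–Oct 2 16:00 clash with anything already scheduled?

Yes — it overlaps Bridge Lunch

Bridge Lunch: starts Oct 2 12:00 before Harbour Walk ends Oct 2 16:00, and ends Oct 2 14:00 after Harbour Walk starts Oct 2 11:00 → overlap.
Cathedral Break: starts Oct 2 20:00 at or after Harbour Walk ends Oct 2 16:00 → clear.
Bridge Tasting: starts Oct 3 10:00 at or after Harbour Walk ends Oct 2 16:00 → clear.
Gardens Visit: starts Oct 3 10:00 at or after Harbour Walk ends Oct 2 16:00 → clear.
Museum Tour: starts Oct 3 11:00 at or after Harbour Walk ends Oct 2 16:00 → clear.
Market Tasting: starts Oct 3 16:00 at or after Harbour Walk ends Oct 2 16:00 → clear.
Harbour Walk overlaps Bridge Lunch.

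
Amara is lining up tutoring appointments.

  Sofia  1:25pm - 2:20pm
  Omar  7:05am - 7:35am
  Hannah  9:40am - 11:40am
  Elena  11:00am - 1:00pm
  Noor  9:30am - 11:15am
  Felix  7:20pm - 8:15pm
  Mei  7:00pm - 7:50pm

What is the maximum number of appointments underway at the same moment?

3

Sweep the timeline, counting +1 at each start and −1 at each end (ends before starts at a tie):
7:05am start Omar → 1
7:35am end Omar → 0
9:30am start Noor → 1
9:40am start Hannah → 2
11:00am start Elena → 3
11:15am end Noor → 2
11:40am end Hannah → 1
1:00pm end Elena → 0
1:25pm start Sofia → 1
2:20pm end Sofia → 0
7:00pm start Mei → 1
7:20pm start Felix → 2
7:50pm end Mei → 1
8:15pm end Felix → 0
Peak is 3, at 11:00am (Elena, Hannah, Noor).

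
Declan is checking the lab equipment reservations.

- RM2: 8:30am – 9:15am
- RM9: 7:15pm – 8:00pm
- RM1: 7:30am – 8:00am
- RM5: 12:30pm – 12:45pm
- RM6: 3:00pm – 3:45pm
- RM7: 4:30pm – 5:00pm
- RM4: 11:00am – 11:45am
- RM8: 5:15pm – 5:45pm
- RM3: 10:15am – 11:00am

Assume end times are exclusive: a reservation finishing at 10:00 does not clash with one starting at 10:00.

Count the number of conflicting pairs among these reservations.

Sorted by start: RM1, RM2, RM3, RM4, RM5, RM6, RM7, RM8, RM9.
RM2 starts after RM1 ends; RM1 is clear from here.
RM3 starts after RM2 ends; RM2 is clear from here.
RM4 starts exactly when RM3 ends (back-to-back, no overlap); RM3 is clear from here.
RM5 starts after RM4 ends; RM4 is clear from here.
RM6 starts after RM5 ends; RM5 is clear from here.
RM7 starts after RM6 ends; RM6 is clear from here.
RM8 starts after RM7 ends; RM7 is clear from here.
RM9 starts after RM8 ends.
No pair overlaps.

0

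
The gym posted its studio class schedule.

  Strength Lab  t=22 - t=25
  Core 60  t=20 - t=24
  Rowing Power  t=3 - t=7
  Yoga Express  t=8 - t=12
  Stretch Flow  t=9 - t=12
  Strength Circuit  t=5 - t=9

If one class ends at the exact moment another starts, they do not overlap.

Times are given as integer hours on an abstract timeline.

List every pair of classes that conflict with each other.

Core 60 & Strength Lab, Rowing Power & Strength Circuit, Strength Circuit & Yoga Express, Stretch Flow & Yoga Express

Sorted by start: Rowing Power, Strength Circuit, Yoga Express, Stretch Flow, Core 60, Strength Lab.
Strength Circuit starts before Rowing Power ends → Rowing Power and Strength Circuit overlap.
Yoga Express starts after Rowing Power ends; Rowing Power is clear from here.
Yoga Express starts before Strength Circuit ends → Strength Circuit and Yoga Express overlap.
Stretch Flow starts exactly when Strength Circuit ends (back-to-back, no overlap); Strength Circuit is clear from here.
Stretch Flow starts before Yoga Express ends → Yoga Express and Stretch Flow overlap.
Core 60 starts after Yoga Express ends; Yoga Express is clear from here.
Core 60 starts after Stretch Flow ends; Stretch Flow is clear from here.
Strength Lab starts before Core 60 ends → Core 60 and Strength Lab overlap.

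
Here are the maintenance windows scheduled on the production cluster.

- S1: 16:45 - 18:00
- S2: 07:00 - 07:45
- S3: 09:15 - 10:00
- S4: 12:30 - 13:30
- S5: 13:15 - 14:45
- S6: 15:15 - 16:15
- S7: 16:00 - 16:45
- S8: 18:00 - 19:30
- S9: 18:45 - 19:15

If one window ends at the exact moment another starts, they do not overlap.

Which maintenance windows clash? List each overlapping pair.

S4 & S5, S6 & S7, S8 & S9

Check each pair: they overlap iff neither finishes before the other starts.
Sorted by start: S2, S3, S4, S5, S6, S7, S1, S8, S9.
S3 starts after S2 ends, so S2 has no further overlaps.
S4 starts after S3 ends, so S3 has no further overlaps.
S5 starts before S4 ends → S4 and S5 overlap.
S6 starts after S4 ends, so S4 has no further overlaps.
S6 starts after S5 ends, so S5 has no further overlaps.
S7 starts before S6 ends → S6 and S7 overlap.
S1 starts after S6 ends, so S6 has no further overlaps.
S1 starts exactly when S7 ends (back-to-back, no overlap), so S7 has no further overlaps.
S8 starts exactly when S1 ends (back-to-back, no overlap), so S1 has no further overlaps.
S9 starts before S8 ends → S8 and S9 overlap.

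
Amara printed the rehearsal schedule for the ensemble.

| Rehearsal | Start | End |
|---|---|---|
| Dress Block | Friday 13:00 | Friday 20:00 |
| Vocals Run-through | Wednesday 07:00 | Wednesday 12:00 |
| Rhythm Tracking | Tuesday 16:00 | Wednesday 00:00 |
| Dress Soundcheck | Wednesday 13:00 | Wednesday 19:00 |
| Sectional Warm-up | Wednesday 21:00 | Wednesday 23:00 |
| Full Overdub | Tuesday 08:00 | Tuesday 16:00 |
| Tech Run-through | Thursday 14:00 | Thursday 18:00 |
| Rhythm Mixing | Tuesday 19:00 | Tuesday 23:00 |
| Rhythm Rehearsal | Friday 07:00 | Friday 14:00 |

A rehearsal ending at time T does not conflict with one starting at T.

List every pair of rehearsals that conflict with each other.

Two intervals overlap when each starts before the other ends.
Sorted by start: Full Overdub, Rhythm Tracking, Rhythm Mixing, Vocals Run-through, Dress Soundcheck, Sectional Warm-up, Tech Run-through, Rhythm Rehearsal, Dress Block.
Rhythm Tracking starts exactly when Full Overdub ends (back-to-back, no overlap), so Full Overdub has no further overlaps.
Rhythm Mixing starts before Rhythm Tracking ends → Rhythm Tracking and Rhythm Mixing overlap.
Vocals Run-through starts after Rhythm Tracking ends, so Rhythm Tracking has no further overlaps.
Vocals Run-through starts after Rhythm Mixing ends, so Rhythm Mixing has no further overlaps.
Dress Soundcheck starts after Vocals Run-through ends, so Vocals Run-through has no further overlaps.
Sectional Warm-up starts after Dress Soundcheck ends, so Dress Soundcheck has no further overlaps.
Tech Run-through starts after Sectional Warm-up ends, so Sectional Warm-up has no further overlaps.
Rhythm Rehearsal starts after Tech Run-through ends, so Tech Run-through has no further overlaps.
Dress Block starts before Rhythm Rehearsal ends → Rhythm Rehearsal and Dress Block overlap.

Dress Block & Rhythm Rehearsal, Rhythm Mixing & Rhythm Tracking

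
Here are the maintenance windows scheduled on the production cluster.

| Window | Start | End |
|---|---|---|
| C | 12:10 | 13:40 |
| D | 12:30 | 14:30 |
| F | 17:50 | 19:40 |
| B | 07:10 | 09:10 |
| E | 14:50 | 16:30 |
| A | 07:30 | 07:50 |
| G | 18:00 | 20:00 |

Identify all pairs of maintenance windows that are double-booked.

A & B, C & D, F & G

Sorted by start: B, A, C, D, E, F, G.
A starts before B ends → B and A overlap.
C starts after B ends, so nothing later overlaps B either.
C starts after A ends, so nothing later overlaps A either.
D starts before C ends → C and D overlap.
E starts after C ends, so nothing later overlaps C either.
E starts after D ends, so nothing later overlaps D either.
F starts after E ends, so nothing later overlaps E either.
G starts before F ends → F and G overlap.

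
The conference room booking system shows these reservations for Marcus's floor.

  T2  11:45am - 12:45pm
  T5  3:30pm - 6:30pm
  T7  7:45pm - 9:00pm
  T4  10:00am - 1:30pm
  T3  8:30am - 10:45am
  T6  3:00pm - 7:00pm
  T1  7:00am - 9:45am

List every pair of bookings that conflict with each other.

T1 & T3, T2 & T4, T3 & T4, T5 & T6

Check each pair: they overlap iff neither finishes before the other starts.
Sorted by start: T1, T3, T4, T2, T6, T5, T7.
T3 starts before T1 ends → T1 and T3 overlap.
T4 starts after T1 ends, so T1 has no further overlaps.
T4 starts before T3 ends → T3 and T4 overlap.
T2 starts after T3 ends, so T3 has no further overlaps.
T2 starts before T4 ends → T4 and T2 overlap.
T6 starts after T4 ends, so T4 has no further overlaps.
T6 starts after T2 ends, so T2 has no further overlaps.
T5 starts before T6 ends → T6 and T5 overlap.
T7 starts after T6 ends.
T7 starts after T5 ends.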